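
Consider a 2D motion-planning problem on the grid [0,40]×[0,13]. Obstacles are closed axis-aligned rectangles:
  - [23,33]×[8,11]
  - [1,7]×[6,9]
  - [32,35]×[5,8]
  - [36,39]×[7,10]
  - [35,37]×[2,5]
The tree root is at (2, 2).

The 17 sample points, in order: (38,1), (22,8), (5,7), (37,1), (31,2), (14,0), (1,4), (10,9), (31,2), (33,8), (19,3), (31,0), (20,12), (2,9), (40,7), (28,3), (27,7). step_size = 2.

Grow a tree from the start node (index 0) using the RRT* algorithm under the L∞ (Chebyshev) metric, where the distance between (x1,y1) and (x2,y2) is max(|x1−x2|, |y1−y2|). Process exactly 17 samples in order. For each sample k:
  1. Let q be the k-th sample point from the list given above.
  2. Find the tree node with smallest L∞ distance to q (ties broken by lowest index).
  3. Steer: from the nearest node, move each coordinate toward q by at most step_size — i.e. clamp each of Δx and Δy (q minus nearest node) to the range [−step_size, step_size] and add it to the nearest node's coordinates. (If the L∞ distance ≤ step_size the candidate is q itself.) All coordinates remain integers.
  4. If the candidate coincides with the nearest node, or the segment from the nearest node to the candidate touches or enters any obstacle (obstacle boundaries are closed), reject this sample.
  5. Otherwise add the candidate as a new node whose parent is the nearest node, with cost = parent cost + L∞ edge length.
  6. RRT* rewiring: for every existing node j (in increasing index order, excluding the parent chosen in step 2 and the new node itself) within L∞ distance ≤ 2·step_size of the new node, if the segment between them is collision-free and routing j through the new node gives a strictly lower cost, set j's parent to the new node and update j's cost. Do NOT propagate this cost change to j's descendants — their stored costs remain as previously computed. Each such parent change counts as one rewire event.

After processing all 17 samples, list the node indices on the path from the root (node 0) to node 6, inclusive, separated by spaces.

1. q=(38,1) nearest=0 d=36 new=(4,1) → add node 1 parent=0 cost=2
2. q=(22,8) nearest=1 d=18 new=(6,3) → add node 2 parent=1 cost=4
3. q=(5,7) nearest=2 d=4 new=(5,5) → add node 3 parent=2 cost=6
4. q=(37,1) nearest=2 d=31 new=(8,1) → add node 4 parent=2 cost=6
5. q=(31,2) nearest=4 d=23 new=(10,2) → add node 5 parent=4 cost=8
6. q=(14,0) nearest=5 d=4 new=(12,0) → add node 6 parent=5 cost=10
7. q=(1,4) nearest=0 d=2 new=(1,4) → add node 7 parent=0 cost=2
8. q=(10,9) nearest=3 d=5 new=(7,7) → blocked by [1,7]×[6,9], reject
9. q=(31,2) nearest=6 d=19 new=(14,2) → add node 8 parent=6 cost=12
10. q=(33,8) nearest=8 d=19 new=(16,4) → add node 9 parent=8 cost=14
11. q=(19,3) nearest=9 d=3 new=(18,3) → add node 10 parent=9 cost=16
12. q=(31,0) nearest=10 d=13 new=(20,1) → add node 11 parent=10 cost=18
13. q=(20,12) nearest=9 d=8 new=(18,6) → add node 12 parent=9 cost=16
14. q=(2,9) nearest=3 d=4 new=(3,7) → blocked by [1,7]×[6,9], reject
15. q=(40,7) nearest=11 d=20 new=(22,3) → add node 13 parent=11 cost=20
16. q=(28,3) nearest=13 d=6 new=(24,3) → add node 14 parent=13 cost=22
17. q=(27,7) nearest=14 d=4 new=(26,5) → add node 15 parent=14 cost=24

Path: 0 1 2 4 5 6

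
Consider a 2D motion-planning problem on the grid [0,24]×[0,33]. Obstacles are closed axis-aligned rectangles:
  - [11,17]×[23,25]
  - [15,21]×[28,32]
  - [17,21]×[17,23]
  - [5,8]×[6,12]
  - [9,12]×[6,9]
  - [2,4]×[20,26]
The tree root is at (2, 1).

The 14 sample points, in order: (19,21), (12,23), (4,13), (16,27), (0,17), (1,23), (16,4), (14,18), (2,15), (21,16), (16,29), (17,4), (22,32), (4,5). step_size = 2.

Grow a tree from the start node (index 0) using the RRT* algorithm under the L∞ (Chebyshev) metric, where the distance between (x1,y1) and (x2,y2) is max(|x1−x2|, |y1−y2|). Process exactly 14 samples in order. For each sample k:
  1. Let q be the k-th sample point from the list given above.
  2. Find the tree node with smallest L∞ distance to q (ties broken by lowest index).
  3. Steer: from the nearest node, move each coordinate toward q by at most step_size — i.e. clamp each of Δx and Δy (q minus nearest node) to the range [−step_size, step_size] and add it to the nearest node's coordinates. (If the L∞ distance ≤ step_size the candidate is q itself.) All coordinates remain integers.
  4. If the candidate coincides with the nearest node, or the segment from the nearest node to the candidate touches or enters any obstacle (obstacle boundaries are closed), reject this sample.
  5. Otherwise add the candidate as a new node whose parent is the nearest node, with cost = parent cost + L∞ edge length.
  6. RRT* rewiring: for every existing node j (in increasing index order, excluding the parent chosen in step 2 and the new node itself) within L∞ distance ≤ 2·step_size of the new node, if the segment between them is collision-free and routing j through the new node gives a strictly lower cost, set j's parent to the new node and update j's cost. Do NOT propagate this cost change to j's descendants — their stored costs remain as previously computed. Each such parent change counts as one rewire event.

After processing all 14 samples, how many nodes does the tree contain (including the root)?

Node count: 6

1. q=(19,21) nearest=0 d=20 new=(4,3) → add node 1 parent=0 cost=2
2. q=(12,23) nearest=1 d=20 new=(6,5) → add node 2 parent=1 cost=4
3. q=(4,13) nearest=2 d=8 new=(4,7) → blocked by [5,8]×[6,12], reject
4. q=(16,27) nearest=2 d=22 new=(8,7) → blocked by [5,8]×[6,12], reject
5. q=(0,17) nearest=2 d=12 new=(4,7) → blocked by [5,8]×[6,12], reject
6. q=(1,23) nearest=2 d=18 new=(4,7) → blocked by [5,8]×[6,12], reject
7. q=(16,4) nearest=2 d=10 new=(8,4) → add node 3 parent=2 cost=6
8. q=(14,18) nearest=2 d=13 new=(8,7) → blocked by [5,8]×[6,12], reject
9. q=(2,15) nearest=2 d=10 new=(4,7) → blocked by [5,8]×[6,12], reject
10. q=(21,16) nearest=3 d=13 new=(10,6) → blocked by [9,12]×[6,9], reject
11. q=(16,29) nearest=2 d=24 new=(8,7) → blocked by [5,8]×[6,12], reject
12. q=(17,4) nearest=3 d=9 new=(10,4) → add node 4 parent=3 cost=8
13. q=(22,32) nearest=2 d=27 new=(8,7) → blocked by [5,8]×[6,12], reject
14. q=(4,5) nearest=1 d=2 new=(4,5) → add node 5 parent=1 cost=4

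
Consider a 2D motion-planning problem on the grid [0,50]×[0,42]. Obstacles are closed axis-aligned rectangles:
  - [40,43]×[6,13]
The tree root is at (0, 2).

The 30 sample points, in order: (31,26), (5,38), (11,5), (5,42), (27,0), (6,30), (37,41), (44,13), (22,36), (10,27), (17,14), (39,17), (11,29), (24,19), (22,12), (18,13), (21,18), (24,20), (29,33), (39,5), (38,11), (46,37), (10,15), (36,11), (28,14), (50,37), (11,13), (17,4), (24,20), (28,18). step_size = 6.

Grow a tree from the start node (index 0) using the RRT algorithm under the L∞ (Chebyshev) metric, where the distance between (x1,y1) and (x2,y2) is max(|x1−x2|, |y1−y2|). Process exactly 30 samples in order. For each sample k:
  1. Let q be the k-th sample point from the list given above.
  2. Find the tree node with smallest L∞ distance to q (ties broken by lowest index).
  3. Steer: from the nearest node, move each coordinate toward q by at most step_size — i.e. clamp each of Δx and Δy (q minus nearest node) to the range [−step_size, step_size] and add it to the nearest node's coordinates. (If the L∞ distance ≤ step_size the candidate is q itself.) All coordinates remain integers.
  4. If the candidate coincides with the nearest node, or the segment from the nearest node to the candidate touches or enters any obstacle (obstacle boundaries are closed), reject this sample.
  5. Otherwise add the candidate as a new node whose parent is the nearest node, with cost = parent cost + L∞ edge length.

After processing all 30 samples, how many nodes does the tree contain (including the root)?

1. q=(31,26) nearest=0 d=31 new=(6,8) → add node 1 parent=0 cost=6
2. q=(5,38) nearest=1 d=30 new=(5,14) → add node 2 parent=1 cost=12
3. q=(11,5) nearest=1 d=5 new=(11,5) → add node 3 parent=1 cost=11
4. q=(5,42) nearest=2 d=28 new=(5,20) → add node 4 parent=2 cost=18
5. q=(27,0) nearest=3 d=16 new=(17,0) → add node 5 parent=3 cost=17
6. q=(6,30) nearest=4 d=10 new=(6,26) → add node 6 parent=4 cost=24
7. q=(37,41) nearest=6 d=31 new=(12,32) → add node 7 parent=6 cost=30
8. q=(44,13) nearest=5 d=27 new=(23,6) → add node 8 parent=5 cost=23
9. q=(22,36) nearest=7 d=10 new=(18,36) → add node 9 parent=7 cost=36
10. q=(10,27) nearest=6 d=4 new=(10,27) → add node 10 parent=6 cost=28
11. q=(17,14) nearest=8 d=8 new=(17,12) → add node 11 parent=8 cost=29
12. q=(39,17) nearest=8 d=16 new=(29,12) → add node 12 parent=8 cost=29
13. q=(11,29) nearest=10 d=2 new=(11,29) → add node 13 parent=10 cost=30
14. q=(24,19) nearest=11 d=7 new=(23,18) → add node 14 parent=11 cost=35
15. q=(22,12) nearest=11 d=5 new=(22,12) → add node 15 parent=11 cost=34
16. q=(18,13) nearest=11 d=1 new=(18,13) → add node 16 parent=11 cost=30
17. q=(21,18) nearest=14 d=2 new=(21,18) → add node 17 parent=14 cost=37
18. q=(24,20) nearest=14 d=2 new=(24,20) → add node 18 parent=14 cost=37
19. q=(29,33) nearest=9 d=11 new=(24,33) → add node 19 parent=9 cost=42
20. q=(39,5) nearest=12 d=10 new=(35,6) → add node 20 parent=12 cost=35
21. q=(38,11) nearest=20 d=5 new=(38,11) → add node 21 parent=20 cost=40
22. q=(46,37) nearest=18 d=22 new=(30,26) → add node 22 parent=18 cost=43
23. q=(10,15) nearest=2 d=5 new=(10,15) → add node 23 parent=2 cost=17
24. q=(36,11) nearest=21 d=2 new=(36,11) → add node 24 parent=21 cost=42
25. q=(28,14) nearest=12 d=2 new=(28,14) → add node 25 parent=12 cost=31
26. q=(50,37) nearest=22 d=20 new=(36,32) → add node 26 parent=22 cost=49
27. q=(11,13) nearest=23 d=2 new=(11,13) → add node 27 parent=23 cost=19
28. q=(17,4) nearest=5 d=4 new=(17,4) → add node 28 parent=5 cost=21
29. q=(24,20) nearest=18 d=0 → coincident, reject
30. q=(28,18) nearest=18 d=4 new=(28,18) → add node 29 parent=18 cost=41

Node count: 30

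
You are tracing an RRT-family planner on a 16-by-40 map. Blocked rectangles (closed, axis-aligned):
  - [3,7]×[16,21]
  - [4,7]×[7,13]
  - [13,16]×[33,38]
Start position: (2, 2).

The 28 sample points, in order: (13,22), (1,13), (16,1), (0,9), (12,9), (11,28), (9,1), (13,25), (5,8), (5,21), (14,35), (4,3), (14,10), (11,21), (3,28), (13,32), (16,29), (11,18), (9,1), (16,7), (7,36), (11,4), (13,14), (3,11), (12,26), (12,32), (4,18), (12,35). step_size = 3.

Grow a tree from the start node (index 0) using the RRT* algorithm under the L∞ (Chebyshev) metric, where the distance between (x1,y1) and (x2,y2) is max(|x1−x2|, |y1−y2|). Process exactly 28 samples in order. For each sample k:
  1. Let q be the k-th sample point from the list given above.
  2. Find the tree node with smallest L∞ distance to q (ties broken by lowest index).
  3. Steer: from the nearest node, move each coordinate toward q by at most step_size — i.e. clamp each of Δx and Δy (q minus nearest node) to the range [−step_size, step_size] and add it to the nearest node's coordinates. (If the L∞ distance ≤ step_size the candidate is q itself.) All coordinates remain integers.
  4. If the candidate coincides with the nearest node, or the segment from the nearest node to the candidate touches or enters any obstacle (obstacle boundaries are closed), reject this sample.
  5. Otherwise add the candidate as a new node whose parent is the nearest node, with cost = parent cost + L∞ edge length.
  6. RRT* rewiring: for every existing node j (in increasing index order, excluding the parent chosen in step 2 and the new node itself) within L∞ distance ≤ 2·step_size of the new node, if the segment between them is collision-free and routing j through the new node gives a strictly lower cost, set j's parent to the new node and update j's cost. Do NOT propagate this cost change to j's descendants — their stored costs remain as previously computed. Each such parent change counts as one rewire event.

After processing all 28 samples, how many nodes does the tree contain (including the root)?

1. q=(13,22) nearest=0 d=20 new=(5,5) → add node 1 parent=0 cost=3
2. q=(1,13) nearest=1 d=8 new=(2,8) → add node 2 parent=1 cost=6
3. q=(16,1) nearest=1 d=11 new=(8,2) → add node 3 parent=1 cost=6
4. q=(0,9) nearest=2 d=2 new=(0,9) → add node 4 parent=2 cost=8
5. q=(12,9) nearest=1 d=7 new=(8,8) → blocked by [4,7]×[7,13], reject
6. q=(11,28) nearest=4 d=19 new=(3,12) → add node 5 parent=4 cost=11
7. q=(9,1) nearest=3 d=1 new=(9,1) → add node 6 parent=3 cost=7
8. q=(13,25) nearest=5 d=13 new=(6,15) → blocked by [4,7]×[7,13], reject
9. q=(5,8) nearest=1 d=3 new=(5,8) → blocked by [4,7]×[7,13], reject
10. q=(5,21) nearest=5 d=9 new=(5,15) → add node 7 parent=5 cost=14
11. q=(14,35) nearest=7 d=20 new=(8,18) → blocked by [3,7]×[16,21], reject
12. q=(4,3) nearest=0 d=2 new=(4,3) → add node 8 parent=0 cost=2
13. q=(14,10) nearest=3 d=8 new=(11,5) → add node 9 parent=3 cost=9
14. q=(11,21) nearest=7 d=6 new=(8,18) → blocked by [3,7]×[16,21], reject
15. q=(3,28) nearest=7 d=13 new=(3,18) → blocked by [3,7]×[16,21], reject
16. q=(13,32) nearest=7 d=17 new=(8,18) → blocked by [3,7]×[16,21], reject
17. q=(16,29) nearest=7 d=14 new=(8,18) → blocked by [3,7]×[16,21], reject
18. q=(11,18) nearest=7 d=6 new=(8,18) → blocked by [3,7]×[16,21], reject
19. q=(9,1) nearest=6 d=0 → coincident, reject
20. q=(16,7) nearest=9 d=5 new=(14,7) → add node 10 parent=9 cost=12
21. q=(7,36) nearest=7 d=21 new=(7,18) → blocked by [3,7]×[16,21], reject
22. q=(11,4) nearest=9 d=1 new=(11,4) → add node 11 parent=9 cost=10
23. q=(13,14) nearest=10 d=7 new=(13,10) → add node 12 parent=10 cost=15
24. q=(3,11) nearest=5 d=1 new=(3,11) → add node 13 parent=5 cost=12
25. q=(12,26) nearest=7 d=11 new=(8,18) → blocked by [3,7]×[16,21], reject
26. q=(12,32) nearest=7 d=17 new=(8,18) → blocked by [3,7]×[16,21], reject
27. q=(4,18) nearest=7 d=3 new=(4,18) → blocked by [3,7]×[16,21], reject
28. q=(12,35) nearest=7 d=20 new=(8,18) → blocked by [3,7]×[16,21], reject

Node count: 14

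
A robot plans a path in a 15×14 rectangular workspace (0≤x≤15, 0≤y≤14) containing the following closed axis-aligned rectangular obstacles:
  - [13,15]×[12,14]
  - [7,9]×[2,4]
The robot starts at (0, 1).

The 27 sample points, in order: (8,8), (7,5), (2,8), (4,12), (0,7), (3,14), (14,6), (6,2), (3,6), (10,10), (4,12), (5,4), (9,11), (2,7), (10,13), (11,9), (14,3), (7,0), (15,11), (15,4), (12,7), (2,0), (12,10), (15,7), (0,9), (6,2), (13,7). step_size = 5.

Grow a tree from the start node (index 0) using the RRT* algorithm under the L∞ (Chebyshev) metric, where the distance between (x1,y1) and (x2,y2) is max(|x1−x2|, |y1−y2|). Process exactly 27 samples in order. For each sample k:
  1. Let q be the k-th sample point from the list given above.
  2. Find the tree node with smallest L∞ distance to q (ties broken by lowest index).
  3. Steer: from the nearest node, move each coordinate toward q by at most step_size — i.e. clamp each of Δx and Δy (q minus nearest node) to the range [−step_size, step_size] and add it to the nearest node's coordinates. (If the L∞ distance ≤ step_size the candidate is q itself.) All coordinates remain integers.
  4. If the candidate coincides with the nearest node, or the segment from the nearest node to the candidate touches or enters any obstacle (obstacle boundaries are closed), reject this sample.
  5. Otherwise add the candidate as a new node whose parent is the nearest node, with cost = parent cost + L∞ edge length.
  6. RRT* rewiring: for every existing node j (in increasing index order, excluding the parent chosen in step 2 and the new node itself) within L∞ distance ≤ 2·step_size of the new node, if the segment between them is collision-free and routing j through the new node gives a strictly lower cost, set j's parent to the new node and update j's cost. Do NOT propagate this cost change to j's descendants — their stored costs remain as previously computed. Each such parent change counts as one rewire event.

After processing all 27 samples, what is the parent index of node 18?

1. q=(8,8) nearest=0 d=8 new=(5,6) → add node 1 parent=0 cost=5
2. q=(7,5) nearest=1 d=2 new=(7,5) → add node 2 parent=1 cost=7
3. q=(2,8) nearest=1 d=3 new=(2,8) → add node 3 parent=1 cost=8
4. q=(4,12) nearest=3 d=4 new=(4,12) → add node 4 parent=3 cost=12
5. q=(0,7) nearest=3 d=2 new=(0,7) → add node 5 parent=3 cost=10
6. q=(3,14) nearest=4 d=2 new=(3,14) → add node 6 parent=4 cost=14
7. q=(14,6) nearest=2 d=7 new=(12,6) → add node 7 parent=2 cost=12
8. q=(6,2) nearest=2 d=3 new=(6,2) → add node 8 parent=2 cost=10
9. q=(3,6) nearest=1 d=2 new=(3,6) → add node 9 parent=1 cost=7
10. q=(10,10) nearest=7 d=4 new=(10,10) → add node 10 parent=7 cost=16
11. q=(4,12) nearest=4 d=0 → coincident, reject
12. q=(5,4) nearest=1 d=2 new=(5,4) → add node 11 parent=1 cost=7; rewire 8→11 (9<10); rewire 10→11 (13<16)
13. q=(9,11) nearest=10 d=1 new=(9,11) → add node 12 parent=10 cost=14
14. q=(2,7) nearest=3 d=1 new=(2,7) → add node 13 parent=3 cost=9
15. q=(10,13) nearest=12 d=2 new=(10,13) → add node 14 parent=12 cost=16
16. q=(11,9) nearest=10 d=1 new=(11,9) → add node 15 parent=10 cost=14
17. q=(14,3) nearest=7 d=3 new=(14,3) → add node 16 parent=7 cost=15
18. q=(7,0) nearest=8 d=2 new=(7,0) → add node 17 parent=8 cost=11
19. q=(15,11) nearest=15 d=4 new=(15,11) → add node 18 parent=15 cost=18
20. q=(15,4) nearest=16 d=1 new=(15,4) → add node 19 parent=16 cost=16
21. q=(12,7) nearest=7 d=1 new=(12,7) → add node 20 parent=7 cost=13; rewire 18→20 (17<18)
22. q=(2,0) nearest=0 d=2 new=(2,0) → add node 21 parent=0 cost=2; rewire 5→21 (9<10); rewire 8→21 (6<9); rewire 10→21 (12<13); rewire 11→21 (6<7); rewire 15→21 (11<14); rewire 17→21 (7<11)
23. q=(12,10) nearest=15 d=1 new=(12,10) → add node 22 parent=15 cost=12; rewire 14→22 (15<16); rewire 18→22 (15<17)
24. q=(15,7) nearest=7 d=3 new=(15,7) → add node 23 parent=7 cost=15
25. q=(0,9) nearest=3 d=2 new=(0,9) → add node 24 parent=3 cost=10
26. q=(6,2) nearest=8 d=0 → coincident, reject
27. q=(13,7) nearest=7 d=1 new=(13,7) → add node 25 parent=7 cost=13

Parent of node 18: 22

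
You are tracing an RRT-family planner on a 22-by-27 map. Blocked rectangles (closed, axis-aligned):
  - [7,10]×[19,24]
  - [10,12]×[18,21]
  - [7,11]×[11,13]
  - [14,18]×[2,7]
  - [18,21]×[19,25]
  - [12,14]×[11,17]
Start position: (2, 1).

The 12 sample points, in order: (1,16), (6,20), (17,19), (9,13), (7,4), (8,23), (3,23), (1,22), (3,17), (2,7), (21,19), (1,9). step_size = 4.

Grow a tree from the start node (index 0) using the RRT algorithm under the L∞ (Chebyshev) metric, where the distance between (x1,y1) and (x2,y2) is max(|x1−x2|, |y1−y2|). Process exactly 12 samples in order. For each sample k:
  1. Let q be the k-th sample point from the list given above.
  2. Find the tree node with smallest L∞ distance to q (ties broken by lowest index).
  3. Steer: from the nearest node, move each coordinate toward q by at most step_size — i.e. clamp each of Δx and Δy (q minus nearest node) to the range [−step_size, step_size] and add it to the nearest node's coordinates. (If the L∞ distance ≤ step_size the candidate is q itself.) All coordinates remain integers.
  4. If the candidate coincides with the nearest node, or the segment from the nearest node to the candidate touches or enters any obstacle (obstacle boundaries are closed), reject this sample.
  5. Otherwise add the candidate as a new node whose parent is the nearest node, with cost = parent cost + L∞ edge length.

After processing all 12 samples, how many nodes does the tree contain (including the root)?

1. q=(1,16) nearest=0 d=15 new=(1,5) → add node 1 parent=0 cost=4
2. q=(6,20) nearest=1 d=15 new=(5,9) → add node 2 parent=1 cost=8
3. q=(17,19) nearest=2 d=12 new=(9,13) → blocked by [7,11]×[11,13], reject
4. q=(9,13) nearest=2 d=4 new=(9,13) → blocked by [7,11]×[11,13], reject
5. q=(7,4) nearest=0 d=5 new=(6,4) → add node 3 parent=0 cost=4
6. q=(8,23) nearest=2 d=14 new=(8,13) → blocked by [7,11]×[11,13], reject
7. q=(3,23) nearest=2 d=14 new=(3,13) → add node 4 parent=2 cost=12
8. q=(1,22) nearest=4 d=9 new=(1,17) → add node 5 parent=4 cost=16
9. q=(3,17) nearest=5 d=2 new=(3,17) → add node 6 parent=5 cost=18
10. q=(2,7) nearest=1 d=2 new=(2,7) → add node 7 parent=1 cost=6
11. q=(21,19) nearest=3 d=15 new=(10,8) → add node 8 parent=3 cost=8
12. q=(1,9) nearest=7 d=2 new=(1,9) → add node 9 parent=7 cost=8

Node count: 10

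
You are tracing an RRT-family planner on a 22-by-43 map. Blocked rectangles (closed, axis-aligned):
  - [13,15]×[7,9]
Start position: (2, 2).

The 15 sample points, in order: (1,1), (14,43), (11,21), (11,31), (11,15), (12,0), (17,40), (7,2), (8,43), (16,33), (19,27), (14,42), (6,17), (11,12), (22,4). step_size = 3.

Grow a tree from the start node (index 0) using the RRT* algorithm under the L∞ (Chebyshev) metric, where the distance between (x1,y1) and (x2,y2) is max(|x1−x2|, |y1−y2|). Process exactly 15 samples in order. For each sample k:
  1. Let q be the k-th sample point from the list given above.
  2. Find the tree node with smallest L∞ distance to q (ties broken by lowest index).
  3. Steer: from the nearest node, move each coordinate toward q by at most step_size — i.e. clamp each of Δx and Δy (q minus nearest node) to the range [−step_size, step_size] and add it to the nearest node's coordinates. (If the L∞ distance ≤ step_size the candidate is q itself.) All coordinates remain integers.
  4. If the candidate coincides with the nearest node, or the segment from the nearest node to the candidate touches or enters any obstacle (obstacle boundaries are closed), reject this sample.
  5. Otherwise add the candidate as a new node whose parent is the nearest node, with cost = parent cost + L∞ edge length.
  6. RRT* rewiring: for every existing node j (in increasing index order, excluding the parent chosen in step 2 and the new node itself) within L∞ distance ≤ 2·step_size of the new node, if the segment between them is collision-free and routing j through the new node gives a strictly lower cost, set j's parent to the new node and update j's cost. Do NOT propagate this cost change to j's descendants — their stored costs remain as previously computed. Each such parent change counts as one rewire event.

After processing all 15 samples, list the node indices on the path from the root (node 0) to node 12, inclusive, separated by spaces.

1. q=(1,1) nearest=0 d=1 new=(1,1) → add node 1 parent=0 cost=1
2. q=(14,43) nearest=0 d=41 new=(5,5) → add node 2 parent=0 cost=3
3. q=(11,21) nearest=2 d=16 new=(8,8) → add node 3 parent=2 cost=6
4. q=(11,31) nearest=3 d=23 new=(11,11) → add node 4 parent=3 cost=9
5. q=(11,15) nearest=4 d=4 new=(11,14) → add node 5 parent=4 cost=12
6. q=(12,0) nearest=2 d=7 new=(8,2) → add node 6 parent=2 cost=6
7. q=(17,40) nearest=5 d=26 new=(14,17) → add node 7 parent=5 cost=15
8. q=(7,2) nearest=6 d=1 new=(7,2) → add node 8 parent=6 cost=7
9. q=(8,43) nearest=7 d=26 new=(11,20) → add node 9 parent=7 cost=18
10. q=(16,33) nearest=9 d=13 new=(14,23) → add node 10 parent=9 cost=21
11. q=(19,27) nearest=10 d=5 new=(17,26) → add node 11 parent=10 cost=24
12. q=(14,42) nearest=11 d=16 new=(14,29) → add node 12 parent=11 cost=27
13. q=(6,17) nearest=5 d=5 new=(8,17) → add node 13 parent=5 cost=15
14. q=(11,12) nearest=4 d=1 new=(11,12) → add node 14 parent=4 cost=10
15. q=(22,4) nearest=4 d=11 new=(14,8) → blocked by [13,15]×[7,9], reject

Path: 0 2 3 4 5 7 9 10 11 12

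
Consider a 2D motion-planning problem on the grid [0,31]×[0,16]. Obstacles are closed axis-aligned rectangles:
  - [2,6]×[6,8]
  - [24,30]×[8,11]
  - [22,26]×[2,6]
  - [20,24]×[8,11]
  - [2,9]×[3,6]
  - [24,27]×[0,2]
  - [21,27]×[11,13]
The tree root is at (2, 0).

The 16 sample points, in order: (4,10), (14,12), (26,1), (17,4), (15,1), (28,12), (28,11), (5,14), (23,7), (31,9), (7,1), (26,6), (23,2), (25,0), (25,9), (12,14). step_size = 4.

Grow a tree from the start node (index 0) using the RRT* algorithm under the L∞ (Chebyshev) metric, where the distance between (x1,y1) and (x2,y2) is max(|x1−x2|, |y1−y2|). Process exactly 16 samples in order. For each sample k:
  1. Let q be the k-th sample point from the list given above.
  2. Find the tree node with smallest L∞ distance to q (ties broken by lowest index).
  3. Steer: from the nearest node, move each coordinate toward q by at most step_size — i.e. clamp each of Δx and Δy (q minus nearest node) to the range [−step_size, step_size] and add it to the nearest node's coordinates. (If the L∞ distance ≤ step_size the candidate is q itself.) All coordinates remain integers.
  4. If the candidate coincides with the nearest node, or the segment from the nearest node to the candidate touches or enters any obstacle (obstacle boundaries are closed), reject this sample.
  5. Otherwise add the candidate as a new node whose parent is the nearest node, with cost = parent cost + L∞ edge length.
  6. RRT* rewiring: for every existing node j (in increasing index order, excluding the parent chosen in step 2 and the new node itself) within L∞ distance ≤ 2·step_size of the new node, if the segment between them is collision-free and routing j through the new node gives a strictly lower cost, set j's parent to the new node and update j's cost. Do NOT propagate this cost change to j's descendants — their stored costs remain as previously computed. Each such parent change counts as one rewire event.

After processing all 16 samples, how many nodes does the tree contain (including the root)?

1. q=(4,10) nearest=0 d=10 new=(4,4) → blocked by [2,9]×[3,6], reject
2. q=(14,12) nearest=0 d=12 new=(6,4) → blocked by [2,9]×[3,6], reject
3. q=(26,1) nearest=0 d=24 new=(6,1) → add node 1 parent=0 cost=4
4. q=(17,4) nearest=1 d=11 new=(10,4) → blocked by [2,9]×[3,6], reject
5. q=(15,1) nearest=1 d=9 new=(10,1) → add node 2 parent=1 cost=8
6. q=(28,12) nearest=2 d=18 new=(14,5) → add node 3 parent=2 cost=12
7. q=(28,11) nearest=3 d=14 new=(18,9) → add node 4 parent=3 cost=16
8. q=(5,14) nearest=3 d=9 new=(10,9) → add node 5 parent=3 cost=16
9. q=(23,7) nearest=4 d=5 new=(22,7) → blocked by [20,24]×[8,11], reject
10. q=(31,9) nearest=4 d=13 new=(22,9) → blocked by [20,24]×[8,11], reject
11. q=(7,1) nearest=1 d=1 new=(7,1) → add node 6 parent=1 cost=5
12. q=(26,6) nearest=4 d=8 new=(22,6) → blocked by [22,26]×[2,6], reject
13. q=(23,2) nearest=4 d=7 new=(22,5) → blocked by [22,26]×[2,6], reject
14. q=(25,0) nearest=4 d=9 new=(22,5) → blocked by [22,26]×[2,6], reject
15. q=(25,9) nearest=4 d=7 new=(22,9) → blocked by [20,24]×[8,11], reject
16. q=(12,14) nearest=5 d=5 new=(12,13) → add node 7 parent=5 cost=20

Node count: 8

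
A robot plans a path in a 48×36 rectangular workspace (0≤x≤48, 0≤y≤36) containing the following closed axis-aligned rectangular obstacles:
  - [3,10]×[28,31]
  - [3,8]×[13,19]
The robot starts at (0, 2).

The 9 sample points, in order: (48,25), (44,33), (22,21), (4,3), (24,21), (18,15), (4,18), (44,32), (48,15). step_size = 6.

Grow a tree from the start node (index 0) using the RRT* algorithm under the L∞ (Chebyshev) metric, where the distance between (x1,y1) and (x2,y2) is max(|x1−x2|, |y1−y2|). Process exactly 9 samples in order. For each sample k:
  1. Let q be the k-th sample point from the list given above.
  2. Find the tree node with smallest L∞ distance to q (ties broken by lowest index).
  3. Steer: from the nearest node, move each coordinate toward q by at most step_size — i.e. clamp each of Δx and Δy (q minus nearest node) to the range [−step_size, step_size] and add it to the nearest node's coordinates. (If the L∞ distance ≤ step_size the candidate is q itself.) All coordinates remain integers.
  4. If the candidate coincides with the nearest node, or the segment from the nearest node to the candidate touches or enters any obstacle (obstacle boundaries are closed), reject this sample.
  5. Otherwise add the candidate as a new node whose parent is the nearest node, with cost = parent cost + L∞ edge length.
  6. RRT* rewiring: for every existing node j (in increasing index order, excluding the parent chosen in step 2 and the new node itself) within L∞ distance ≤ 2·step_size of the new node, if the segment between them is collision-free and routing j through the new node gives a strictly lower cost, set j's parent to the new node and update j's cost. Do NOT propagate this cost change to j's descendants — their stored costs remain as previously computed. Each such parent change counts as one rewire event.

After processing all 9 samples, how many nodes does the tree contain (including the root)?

1. q=(48,25) nearest=0 d=48 new=(6,8) → add node 1 parent=0 cost=6
2. q=(44,33) nearest=1 d=38 new=(12,14) → add node 2 parent=1 cost=12
3. q=(22,21) nearest=2 d=10 new=(18,20) → add node 3 parent=2 cost=18
4. q=(4,3) nearest=0 d=4 new=(4,3) → add node 4 parent=0 cost=4
5. q=(24,21) nearest=3 d=6 new=(24,21) → add node 5 parent=3 cost=24
6. q=(18,15) nearest=3 d=5 new=(18,15) → add node 6 parent=3 cost=23
7. q=(4,18) nearest=2 d=8 new=(6,18) → blocked by [3,8]×[13,19], reject
8. q=(44,32) nearest=5 d=20 new=(30,27) → add node 7 parent=5 cost=30
9. q=(48,15) nearest=7 d=18 new=(36,21) → add node 8 parent=7 cost=36

Node count: 9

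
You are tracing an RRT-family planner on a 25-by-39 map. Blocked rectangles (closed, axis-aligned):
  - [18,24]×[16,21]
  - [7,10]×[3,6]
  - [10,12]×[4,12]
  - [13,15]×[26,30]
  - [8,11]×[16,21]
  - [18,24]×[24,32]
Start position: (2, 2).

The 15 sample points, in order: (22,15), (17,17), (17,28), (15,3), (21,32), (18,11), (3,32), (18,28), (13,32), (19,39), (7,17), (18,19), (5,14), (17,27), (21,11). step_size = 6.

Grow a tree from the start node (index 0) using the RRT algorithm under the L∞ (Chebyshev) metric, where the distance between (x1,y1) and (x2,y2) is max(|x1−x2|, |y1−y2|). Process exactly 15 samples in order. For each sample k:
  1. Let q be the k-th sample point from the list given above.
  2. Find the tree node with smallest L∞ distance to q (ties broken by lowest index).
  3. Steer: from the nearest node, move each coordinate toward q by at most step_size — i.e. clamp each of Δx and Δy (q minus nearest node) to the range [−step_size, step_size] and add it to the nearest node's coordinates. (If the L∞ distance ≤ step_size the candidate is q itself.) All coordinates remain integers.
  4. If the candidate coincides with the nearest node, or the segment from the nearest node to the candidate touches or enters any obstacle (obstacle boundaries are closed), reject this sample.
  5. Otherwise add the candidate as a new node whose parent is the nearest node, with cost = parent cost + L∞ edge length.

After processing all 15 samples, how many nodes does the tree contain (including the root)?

Node count: 5

1. q=(22,15) nearest=0 d=20 new=(8,8) → add node 1 parent=0 cost=6
2. q=(17,17) nearest=1 d=9 new=(14,14) → blocked by [10,12]×[4,12], reject
3. q=(17,28) nearest=1 d=20 new=(14,14) → blocked by [10,12]×[4,12], reject
4. q=(15,3) nearest=1 d=7 new=(14,3) → blocked by [10,12]×[4,12], reject
5. q=(21,32) nearest=1 d=24 new=(14,14) → blocked by [10,12]×[4,12], reject
6. q=(18,11) nearest=1 d=10 new=(14,11) → blocked by [10,12]×[4,12], reject
7. q=(3,32) nearest=1 d=24 new=(3,14) → add node 2 parent=1 cost=12
8. q=(18,28) nearest=2 d=15 new=(9,20) → blocked by [8,11]×[16,21], reject
9. q=(13,32) nearest=2 d=18 new=(9,20) → blocked by [8,11]×[16,21], reject
10. q=(19,39) nearest=2 d=25 new=(9,20) → blocked by [8,11]×[16,21], reject
11. q=(7,17) nearest=2 d=4 new=(7,17) → add node 3 parent=2 cost=16
12. q=(18,19) nearest=1 d=11 new=(14,14) → blocked by [10,12]×[4,12], reject
13. q=(5,14) nearest=2 d=2 new=(5,14) → add node 4 parent=2 cost=14
14. q=(17,27) nearest=3 d=10 new=(13,23) → blocked by [8,11]×[16,21], reject
15. q=(21,11) nearest=1 d=13 new=(14,11) → blocked by [10,12]×[4,12], reject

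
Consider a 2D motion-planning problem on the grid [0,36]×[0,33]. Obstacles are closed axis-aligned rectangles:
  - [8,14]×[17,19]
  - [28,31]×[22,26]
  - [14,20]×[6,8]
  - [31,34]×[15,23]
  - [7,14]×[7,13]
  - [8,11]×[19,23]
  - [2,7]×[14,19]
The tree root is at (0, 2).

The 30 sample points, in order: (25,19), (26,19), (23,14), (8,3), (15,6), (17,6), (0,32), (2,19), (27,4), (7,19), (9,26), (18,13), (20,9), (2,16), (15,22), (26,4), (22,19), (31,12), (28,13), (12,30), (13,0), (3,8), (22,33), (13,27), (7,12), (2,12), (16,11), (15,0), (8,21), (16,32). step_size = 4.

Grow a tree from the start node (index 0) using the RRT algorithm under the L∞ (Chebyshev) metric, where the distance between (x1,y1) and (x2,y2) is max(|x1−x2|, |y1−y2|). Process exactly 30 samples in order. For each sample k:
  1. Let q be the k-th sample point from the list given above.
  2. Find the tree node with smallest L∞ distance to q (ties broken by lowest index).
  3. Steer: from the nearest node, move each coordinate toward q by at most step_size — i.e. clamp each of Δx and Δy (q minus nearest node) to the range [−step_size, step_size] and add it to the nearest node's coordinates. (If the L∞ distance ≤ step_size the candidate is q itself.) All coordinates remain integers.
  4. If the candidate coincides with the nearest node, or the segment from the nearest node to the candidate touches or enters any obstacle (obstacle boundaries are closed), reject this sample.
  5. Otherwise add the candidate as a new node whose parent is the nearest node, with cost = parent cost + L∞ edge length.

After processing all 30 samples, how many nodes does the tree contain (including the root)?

1. q=(25,19) nearest=0 d=25 new=(4,6) → add node 1 parent=0 cost=4
2. q=(26,19) nearest=1 d=22 new=(8,10) → blocked by [7,14]×[7,13], reject
3. q=(23,14) nearest=1 d=19 new=(8,10) → blocked by [7,14]×[7,13], reject
4. q=(8,3) nearest=1 d=4 new=(8,3) → add node 2 parent=1 cost=8
5. q=(15,6) nearest=2 d=7 new=(12,6) → add node 3 parent=2 cost=12
6. q=(17,6) nearest=3 d=5 new=(16,6) → blocked by [14,20]×[6,8], reject
7. q=(0,32) nearest=1 d=26 new=(0,10) → add node 4 parent=1 cost=8
8. q=(2,19) nearest=4 d=9 new=(2,14) → blocked by [2,7]×[14,19], reject
9. q=(27,4) nearest=3 d=15 new=(16,4) → add node 5 parent=3 cost=16
10. q=(7,19) nearest=4 d=9 new=(4,14) → blocked by [2,7]×[14,19], reject
11. q=(9,26) nearest=4 d=16 new=(4,14) → blocked by [2,7]×[14,19], reject
12. q=(18,13) nearest=3 d=7 new=(16,10) → blocked by [14,20]×[6,8], reject
13. q=(20,9) nearest=5 d=5 new=(20,8) → blocked by [14,20]×[6,8], reject
14. q=(2,16) nearest=4 d=6 new=(2,14) → blocked by [2,7]×[14,19], reject
15. q=(15,22) nearest=4 d=15 new=(4,14) → blocked by [2,7]×[14,19], reject
16. q=(26,4) nearest=5 d=10 new=(20,4) → add node 6 parent=5 cost=20
17. q=(22,19) nearest=3 d=13 new=(16,10) → blocked by [14,20]×[6,8], reject
18. q=(31,12) nearest=6 d=11 new=(24,8) → add node 7 parent=6 cost=24
19. q=(28,13) nearest=7 d=5 new=(28,12) → add node 8 parent=7 cost=28
20. q=(12,30) nearest=8 d=18 new=(24,16) → add node 9 parent=8 cost=32
21. q=(13,0) nearest=5 d=4 new=(13,0) → add node 10 parent=5 cost=20
22. q=(3,8) nearest=1 d=2 new=(3,8) → add node 11 parent=1 cost=6
23. q=(22,33) nearest=9 d=17 new=(22,20) → add node 12 parent=9 cost=36
24. q=(13,27) nearest=12 d=9 new=(18,24) → add node 13 parent=12 cost=40
25. q=(7,12) nearest=11 d=4 new=(7,12) → blocked by [7,14]×[7,13], reject
26. q=(2,12) nearest=4 d=2 new=(2,12) → add node 14 parent=4 cost=10
27. q=(16,11) nearest=3 d=5 new=(16,10) → blocked by [14,20]×[6,8], reject
28. q=(15,0) nearest=10 d=2 new=(15,0) → add node 15 parent=10 cost=22
29. q=(8,21) nearest=14 d=9 new=(6,16) → blocked by [2,7]×[14,19], reject
30. q=(16,32) nearest=13 d=8 new=(16,28) → add node 16 parent=13 cost=44

Node count: 17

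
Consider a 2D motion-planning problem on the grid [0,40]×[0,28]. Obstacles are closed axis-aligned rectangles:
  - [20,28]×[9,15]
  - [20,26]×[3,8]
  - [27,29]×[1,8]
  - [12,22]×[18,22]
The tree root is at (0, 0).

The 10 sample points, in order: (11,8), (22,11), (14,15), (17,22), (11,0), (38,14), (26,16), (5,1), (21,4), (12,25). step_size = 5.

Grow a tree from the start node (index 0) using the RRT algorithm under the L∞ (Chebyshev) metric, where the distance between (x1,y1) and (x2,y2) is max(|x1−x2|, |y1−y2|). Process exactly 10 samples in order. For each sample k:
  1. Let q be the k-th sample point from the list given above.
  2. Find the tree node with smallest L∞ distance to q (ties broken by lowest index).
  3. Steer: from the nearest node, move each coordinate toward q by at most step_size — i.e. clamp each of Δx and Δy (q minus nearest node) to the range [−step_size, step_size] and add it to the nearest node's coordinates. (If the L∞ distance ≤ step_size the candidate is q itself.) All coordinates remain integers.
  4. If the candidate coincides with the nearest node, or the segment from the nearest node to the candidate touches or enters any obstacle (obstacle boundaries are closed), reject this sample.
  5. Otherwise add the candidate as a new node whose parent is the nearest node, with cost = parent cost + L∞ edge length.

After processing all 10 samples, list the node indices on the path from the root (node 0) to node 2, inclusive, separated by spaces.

Path: 0 1 2

1. q=(11,8) nearest=0 d=11 new=(5,5) → add node 1 parent=0 cost=5
2. q=(22,11) nearest=1 d=17 new=(10,10) → add node 2 parent=1 cost=10
3. q=(14,15) nearest=2 d=5 new=(14,15) → add node 3 parent=2 cost=15
4. q=(17,22) nearest=3 d=7 new=(17,20) → blocked by [12,22]×[18,22], reject
5. q=(11,0) nearest=1 d=6 new=(10,0) → add node 4 parent=1 cost=10
6. q=(38,14) nearest=3 d=24 new=(19,14) → add node 5 parent=3 cost=20
7. q=(26,16) nearest=5 d=7 new=(24,16) → blocked by [20,28]×[9,15], reject
8. q=(5,1) nearest=1 d=4 new=(5,1) → add node 6 parent=1 cost=9
9. q=(21,4) nearest=5 d=10 new=(21,9) → blocked by [20,28]×[9,15], reject
10. q=(12,25) nearest=3 d=10 new=(12,20) → blocked by [12,22]×[18,22], reject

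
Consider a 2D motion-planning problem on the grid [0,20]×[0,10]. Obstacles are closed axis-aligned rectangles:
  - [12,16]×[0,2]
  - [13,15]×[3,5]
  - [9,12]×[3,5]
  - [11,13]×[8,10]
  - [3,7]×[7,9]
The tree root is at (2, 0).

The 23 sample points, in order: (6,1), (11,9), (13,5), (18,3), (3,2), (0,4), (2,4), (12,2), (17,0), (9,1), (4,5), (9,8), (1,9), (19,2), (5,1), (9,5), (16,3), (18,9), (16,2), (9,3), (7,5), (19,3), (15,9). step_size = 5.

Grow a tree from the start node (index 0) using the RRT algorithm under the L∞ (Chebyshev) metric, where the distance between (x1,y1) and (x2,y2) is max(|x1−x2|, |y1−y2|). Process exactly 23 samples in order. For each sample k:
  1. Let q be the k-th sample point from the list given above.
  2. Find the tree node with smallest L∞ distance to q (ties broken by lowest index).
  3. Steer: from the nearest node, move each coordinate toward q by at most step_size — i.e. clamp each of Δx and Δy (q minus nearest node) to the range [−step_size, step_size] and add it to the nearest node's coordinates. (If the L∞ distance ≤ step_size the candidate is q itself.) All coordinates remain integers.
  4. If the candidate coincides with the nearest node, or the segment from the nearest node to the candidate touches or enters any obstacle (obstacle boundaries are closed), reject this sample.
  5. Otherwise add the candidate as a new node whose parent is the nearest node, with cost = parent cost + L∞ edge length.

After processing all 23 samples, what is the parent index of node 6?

1. q=(6,1) nearest=0 d=4 new=(6,1) → add node 1 parent=0 cost=4
2. q=(11,9) nearest=1 d=8 new=(11,6) → blocked by [9,12]×[3,5], reject
3. q=(13,5) nearest=1 d=7 new=(11,5) → blocked by [9,12]×[3,5], reject
4. q=(18,3) nearest=1 d=12 new=(11,3) → blocked by [9,12]×[3,5], reject
5. q=(3,2) nearest=0 d=2 new=(3,2) → add node 2 parent=0 cost=2
6. q=(0,4) nearest=2 d=3 new=(0,4) → add node 3 parent=2 cost=5
7. q=(2,4) nearest=2 d=2 new=(2,4) → add node 4 parent=2 cost=4
8. q=(12,2) nearest=1 d=6 new=(11,2) → add node 5 parent=1 cost=9
9. q=(17,0) nearest=5 d=6 new=(16,0) → blocked by [12,16]×[0,2], reject
10. q=(9,1) nearest=5 d=2 new=(9,1) → add node 6 parent=5 cost=11
11. q=(4,5) nearest=4 d=2 new=(4,5) → add node 7 parent=4 cost=6
12. q=(9,8) nearest=7 d=5 new=(9,8) → add node 8 parent=7 cost=11
13. q=(1,9) nearest=7 d=4 new=(1,9) → add node 9 parent=7 cost=10
14. q=(19,2) nearest=5 d=8 new=(16,2) → blocked by [12,16]×[0,2], reject
15. q=(5,1) nearest=1 d=1 new=(5,1) → add node 10 parent=1 cost=5
16. q=(9,5) nearest=5 d=3 new=(9,5) → blocked by [9,12]×[3,5], reject
17. q=(16,3) nearest=5 d=5 new=(16,3) → add node 11 parent=5 cost=14
18. q=(18,9) nearest=11 d=6 new=(18,8) → add node 12 parent=11 cost=19
19. q=(16,2) nearest=11 d=1 new=(16,2) → blocked by [12,16]×[0,2], reject
20. q=(9,3) nearest=5 d=2 new=(9,3) → blocked by [9,12]×[3,5], reject
21. q=(7,5) nearest=7 d=3 new=(7,5) → add node 13 parent=7 cost=9
22. q=(19,3) nearest=11 d=3 new=(19,3) → add node 14 parent=11 cost=17
23. q=(15,9) nearest=12 d=3 new=(15,9) → add node 15 parent=12 cost=22

Parent of node 6: 5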